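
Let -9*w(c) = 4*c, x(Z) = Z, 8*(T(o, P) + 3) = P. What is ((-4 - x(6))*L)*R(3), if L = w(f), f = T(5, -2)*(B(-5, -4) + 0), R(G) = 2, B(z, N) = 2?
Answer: -520/9 ≈ -57.778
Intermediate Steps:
T(o, P) = -3 + P/8
f = -13/2 (f = (-3 + (1/8)*(-2))*(2 + 0) = (-3 - 1/4)*2 = -13/4*2 = -13/2 ≈ -6.5000)
w(c) = -4*c/9
L = 26/9 (L = -4/9*(-13/2) = 26/9 ≈ 2.8889)
((-4 - x(6))*L)*R(3) = ((-4 - 1*6)*(26/9))*2 = ((-4 - 6)*(26/9))*2 = -10*26/9*2 = -260/9*2 = -520/9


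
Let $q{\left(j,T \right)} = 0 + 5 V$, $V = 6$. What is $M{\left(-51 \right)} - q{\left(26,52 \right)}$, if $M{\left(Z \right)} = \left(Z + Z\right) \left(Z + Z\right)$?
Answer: $10374$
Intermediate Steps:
$M{\left(Z \right)} = 4 Z^{2}$ ($M{\left(Z \right)} = 2 Z 2 Z = 4 Z^{2}$)
$q{\left(j,T \right)} = 30$ ($q{\left(j,T \right)} = 0 + 5 \cdot 6 = 0 + 30 = 30$)
$M{\left(-51 \right)} - q{\left(26,52 \right)} = 4 \left(-51\right)^{2} - 30 = 4 \cdot 2601 - 30 = 10404 - 30 = 10374$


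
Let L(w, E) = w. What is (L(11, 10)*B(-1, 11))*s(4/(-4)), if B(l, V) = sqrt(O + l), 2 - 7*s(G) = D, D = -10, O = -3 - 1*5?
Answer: 396*I/7 ≈ 56.571*I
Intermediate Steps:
O = -8 (O = -3 - 5 = -8)
s(G) = 12/7 (s(G) = 2/7 - 1/7*(-10) = 2/7 + 10/7 = 12/7)
B(l, V) = sqrt(-8 + l)
(L(11, 10)*B(-1, 11))*s(4/(-4)) = (11*sqrt(-8 - 1))*(12/7) = (11*sqrt(-9))*(12/7) = (11*(3*I))*(12/7) = (33*I)*(12/7) = 396*I/7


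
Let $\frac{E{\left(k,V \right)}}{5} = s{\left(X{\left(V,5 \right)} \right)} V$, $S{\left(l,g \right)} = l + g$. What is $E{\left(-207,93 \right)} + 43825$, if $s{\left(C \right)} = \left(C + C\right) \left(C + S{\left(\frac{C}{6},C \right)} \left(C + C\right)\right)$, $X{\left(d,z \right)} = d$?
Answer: $1753542085$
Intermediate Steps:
$S{\left(l,g \right)} = g + l$
$s{\left(C \right)} = 2 C \left(C + \frac{7 C^{2}}{3}\right)$ ($s{\left(C \right)} = \left(C + C\right) \left(C + \left(C + \frac{C}{6}\right) \left(C + C\right)\right) = 2 C \left(C + \left(C + C \frac{1}{6}\right) 2 C\right) = 2 C \left(C + \left(C + \frac{C}{6}\right) 2 C\right) = 2 C \left(C + \frac{7 C}{6} \cdot 2 C\right) = 2 C \left(C + \frac{7 C^{2}}{3}\right)$)
$E{\left(k,V \right)} = 5 V^{3} \left(2 + \frac{14 V}{3}\right)$ ($E{\left(k,V \right)} = 5 V^{2} \left(2 + \frac{14 V}{3}\right) V = 5 V^{3} \left(2 + \frac{14 V}{3}\right)$)
$E{\left(-207,93 \right)} + 43825 = 93^{3} \left(10 + \frac{70}{3} \cdot 93\right) + 43825 = 804357 \left(10 + 2170\right) + 43825 = 804357 \cdot 2180 + 43825 = 1753498260 + 43825 = 1753542085$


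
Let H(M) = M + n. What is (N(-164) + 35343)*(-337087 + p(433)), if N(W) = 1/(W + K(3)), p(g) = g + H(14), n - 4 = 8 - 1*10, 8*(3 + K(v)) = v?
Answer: -15859760486618/1333 ≈ -1.1898e+10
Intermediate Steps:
K(v) = -3 + v/8
n = 2 (n = 4 + (8 - 1*10) = 4 + (8 - 10) = 4 - 2 = 2)
H(M) = 2 + M (H(M) = M + 2 = 2 + M)
p(g) = 16 + g (p(g) = g + (2 + 14) = g + 16 = 16 + g)
N(W) = 1/(-21/8 + W) (N(W) = 1/(W + (-3 + (⅛)*3)) = 1/(W + (-3 + 3/8)) = 1/(W - 21/8) = 1/(-21/8 + W))
(N(-164) + 35343)*(-337087 + p(433)) = (8/(-21 + 8*(-164)) + 35343)*(-337087 + (16 + 433)) = (8/(-21 - 1312) + 35343)*(-337087 + 449) = (8/(-1333) + 35343)*(-336638) = (8*(-1/1333) + 35343)*(-336638) = (-8/1333 + 35343)*(-336638) = (47112211/1333)*(-336638) = -15859760486618/1333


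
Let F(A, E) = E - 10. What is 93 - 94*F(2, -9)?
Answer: 1879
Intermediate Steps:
F(A, E) = -10 + E
93 - 94*F(2, -9) = 93 - 94*(-10 - 9) = 93 - 94*(-19) = 93 + 1786 = 1879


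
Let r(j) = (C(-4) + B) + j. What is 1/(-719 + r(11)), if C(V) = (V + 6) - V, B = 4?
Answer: -1/698 ≈ -0.0014327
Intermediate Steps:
C(V) = 6 (C(V) = (6 + V) - V = 6)
r(j) = 10 + j (r(j) = (6 + 4) + j = 10 + j)
1/(-719 + r(11)) = 1/(-719 + (10 + 11)) = 1/(-719 + 21) = 1/(-698) = -1/698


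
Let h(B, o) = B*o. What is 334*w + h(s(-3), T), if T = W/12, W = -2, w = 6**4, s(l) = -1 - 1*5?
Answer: 432865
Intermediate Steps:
s(l) = -6 (s(l) = -1 - 5 = -6)
w = 1296
T = -1/6 (T = -2/12 = -2*1/12 = -1/6 ≈ -0.16667)
334*w + h(s(-3), T) = 334*1296 - 6*(-1/6) = 432864 + 1 = 432865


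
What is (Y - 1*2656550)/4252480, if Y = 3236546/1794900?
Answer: -2384119179227/3816388176000 ≈ -0.62471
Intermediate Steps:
Y = 1618273/897450 (Y = 3236546*(1/1794900) = 1618273/897450 ≈ 1.8032)
(Y - 1*2656550)/4252480 = (1618273/897450 - 1*2656550)/4252480 = (1618273/897450 - 2656550)*(1/4252480) = -2384119179227/897450*1/4252480 = -2384119179227/3816388176000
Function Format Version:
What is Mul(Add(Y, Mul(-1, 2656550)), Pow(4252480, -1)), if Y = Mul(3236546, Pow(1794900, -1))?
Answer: Rational(-2384119179227, 3816388176000) ≈ -0.62471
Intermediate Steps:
Y = Rational(1618273, 897450) (Y = Mul(3236546, Rational(1, 1794900)) = Rational(1618273, 897450) ≈ 1.8032)
Mul(Add(Y, Mul(-1, 2656550)), Pow(4252480, -1)) = Mul(Add(Rational(1618273, 897450), Mul(-1, 2656550)), Pow(4252480, -1)) = Mul(Add(Rational(1618273, 897450), -2656550), Rational(1, 4252480)) = Mul(Rational(-2384119179227, 897450), Rational(1, 4252480)) = Rational(-2384119179227, 3816388176000)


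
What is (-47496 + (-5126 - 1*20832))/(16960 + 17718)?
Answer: -36727/17339 ≈ -2.1182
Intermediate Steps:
(-47496 + (-5126 - 1*20832))/(16960 + 17718) = (-47496 + (-5126 - 20832))/34678 = (-47496 - 25958)*(1/34678) = -73454*1/34678 = -36727/17339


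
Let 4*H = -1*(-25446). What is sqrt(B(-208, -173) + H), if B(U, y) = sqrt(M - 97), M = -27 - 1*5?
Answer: sqrt(25446 + 4*I*sqrt(129))/2 ≈ 79.759 + 0.071201*I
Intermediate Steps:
M = -32 (M = -27 - 5 = -32)
B(U, y) = I*sqrt(129) (B(U, y) = sqrt(-32 - 97) = sqrt(-129) = I*sqrt(129))
H = 12723/2 (H = (-1*(-25446))/4 = (1/4)*25446 = 12723/2 ≈ 6361.5)
sqrt(B(-208, -173) + H) = sqrt(I*sqrt(129) + 12723/2) = sqrt(12723/2 + I*sqrt(129))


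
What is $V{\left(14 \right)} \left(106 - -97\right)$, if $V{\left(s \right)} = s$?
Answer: $2842$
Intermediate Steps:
$V{\left(14 \right)} \left(106 - -97\right) = 14 \left(106 - -97\right) = 14 \left(106 + 97\right) = 14 \cdot 203 = 2842$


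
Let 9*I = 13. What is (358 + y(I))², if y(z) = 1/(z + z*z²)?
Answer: 1355429164441/10562500 ≈ 1.2832e+5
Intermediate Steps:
I = 13/9 (I = (⅑)*13 = 13/9 ≈ 1.4444)
y(z) = 1/(z + z³)
(358 + y(I))² = (358 + 1/(13/9 + (13/9)³))² = (358 + 1/(13/9 + 2197/729))² = (358 + 1/(3250/729))² = (358 + 729/3250)² = (1164229/3250)² = 1355429164441/10562500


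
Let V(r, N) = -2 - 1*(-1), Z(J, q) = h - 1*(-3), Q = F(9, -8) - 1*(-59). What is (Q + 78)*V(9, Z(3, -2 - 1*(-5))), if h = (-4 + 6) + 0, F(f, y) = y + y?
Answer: -121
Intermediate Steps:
F(f, y) = 2*y
h = 2 (h = 2 + 0 = 2)
Q = 43 (Q = 2*(-8) - 1*(-59) = -16 + 59 = 43)
Z(J, q) = 5 (Z(J, q) = 2 - 1*(-3) = 2 + 3 = 5)
V(r, N) = -1 (V(r, N) = -2 + 1 = -1)
(Q + 78)*V(9, Z(3, -2 - 1*(-5))) = (43 + 78)*(-1) = 121*(-1) = -121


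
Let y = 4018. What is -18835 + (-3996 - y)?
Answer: -26849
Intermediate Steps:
-18835 + (-3996 - y) = -18835 + (-3996 - 1*4018) = -18835 + (-3996 - 4018) = -18835 - 8014 = -26849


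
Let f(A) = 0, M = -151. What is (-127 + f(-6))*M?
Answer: 19177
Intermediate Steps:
(-127 + f(-6))*M = (-127 + 0)*(-151) = -127*(-151) = 19177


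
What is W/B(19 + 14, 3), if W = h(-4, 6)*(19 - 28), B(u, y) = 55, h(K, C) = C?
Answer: -54/55 ≈ -0.98182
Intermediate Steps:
W = -54 (W = 6*(19 - 28) = 6*(-9) = -54)
W/B(19 + 14, 3) = -54/55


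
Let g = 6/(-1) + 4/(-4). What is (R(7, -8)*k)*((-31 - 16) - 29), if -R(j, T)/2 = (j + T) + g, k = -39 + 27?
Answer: 14592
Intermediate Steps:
k = -12
g = -7 (g = 6*(-1) + 4*(-¼) = -6 - 1 = -7)
R(j, T) = 14 - 2*T - 2*j (R(j, T) = -2*((j + T) - 7) = -2*((T + j) - 7) = -2*(-7 + T + j) = 14 - 2*T - 2*j)
(R(7, -8)*k)*((-31 - 16) - 29) = ((14 - 2*(-8) - 2*7)*(-12))*((-31 - 16) - 29) = ((14 + 16 - 14)*(-12))*(-47 - 29) = (16*(-12))*(-76) = -192*(-76) = 14592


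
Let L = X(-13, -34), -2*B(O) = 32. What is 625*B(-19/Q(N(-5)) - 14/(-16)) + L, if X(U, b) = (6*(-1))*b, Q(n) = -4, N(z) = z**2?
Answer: -9796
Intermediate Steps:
B(O) = -16 (B(O) = -1/2*32 = -16)
X(U, b) = -6*b
L = 204 (L = -6*(-34) = 204)
625*B(-19/Q(N(-5)) - 14/(-16)) + L = 625*(-16) + 204 = -10000 + 204 = -9796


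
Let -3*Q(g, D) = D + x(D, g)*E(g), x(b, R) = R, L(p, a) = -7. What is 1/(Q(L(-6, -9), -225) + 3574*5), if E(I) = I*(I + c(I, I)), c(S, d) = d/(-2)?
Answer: 6/108013 ≈ 5.5549e-5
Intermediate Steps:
c(S, d) = -d/2 (c(S, d) = d*(-½) = -d/2)
E(I) = I²/2 (E(I) = I*(I - I/2) = I*(I/2) = I²/2)
Q(g, D) = -D/3 - g³/6 (Q(g, D) = -(D + g*(g²/2))/3 = -(D + g³/2)/3 = -D/3 - g³/6)
1/(Q(L(-6, -9), -225) + 3574*5) = 1/((-⅓*(-225) - ⅙*(-7)³) + 3574*5) = 1/((75 - ⅙*(-343)) + 17870) = 1/((75 + 343/6) + 17870) = 1/(793/6 + 17870) = 1/(108013/6) = 6/108013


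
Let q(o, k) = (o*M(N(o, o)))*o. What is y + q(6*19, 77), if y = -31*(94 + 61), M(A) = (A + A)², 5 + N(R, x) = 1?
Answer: 826939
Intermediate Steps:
N(R, x) = -4 (N(R, x) = -5 + 1 = -4)
M(A) = 4*A² (M(A) = (2*A)² = 4*A²)
q(o, k) = 64*o² (q(o, k) = (o*(4*(-4)²))*o = (o*(4*16))*o = (o*64)*o = (64*o)*o = 64*o²)
y = -4805 (y = -31*155 = -4805)
y + q(6*19, 77) = -4805 + 64*(6*19)² = -4805 + 64*114² = -4805 + 64*12996 = -4805 + 831744 = 826939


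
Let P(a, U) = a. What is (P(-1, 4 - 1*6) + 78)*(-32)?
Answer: -2464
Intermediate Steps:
(P(-1, 4 - 1*6) + 78)*(-32) = (-1 + 78)*(-32) = 77*(-32) = -2464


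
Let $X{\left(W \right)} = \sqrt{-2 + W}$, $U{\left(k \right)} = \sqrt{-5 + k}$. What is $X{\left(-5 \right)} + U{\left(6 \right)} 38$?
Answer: $38 + i \sqrt{7} \approx 38.0 + 2.6458 i$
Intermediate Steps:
$X{\left(-5 \right)} + U{\left(6 \right)} 38 = \sqrt{-2 - 5} + \sqrt{-5 + 6} \cdot 38 = \sqrt{-7} + \sqrt{1} \cdot 38 = i \sqrt{7} + 1 \cdot 38 = i \sqrt{7} + 38 = 38 + i \sqrt{7}$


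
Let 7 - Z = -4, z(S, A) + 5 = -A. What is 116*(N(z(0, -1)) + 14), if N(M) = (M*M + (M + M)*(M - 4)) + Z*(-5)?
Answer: 4524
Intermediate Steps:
z(S, A) = -5 - A
Z = 11 (Z = 7 - 1*(-4) = 7 + 4 = 11)
N(M) = -55 + M² + 2*M*(-4 + M) (N(M) = (M*M + (M + M)*(M - 4)) + 11*(-5) = (M² + (2*M)*(-4 + M)) - 55 = (M² + 2*M*(-4 + M)) - 55 = -55 + M² + 2*M*(-4 + M))
116*(N(z(0, -1)) + 14) = 116*((-55 - 8*(-5 - 1*(-1)) + 3*(-5 - 1*(-1))²) + 14) = 116*((-55 - 8*(-5 + 1) + 3*(-5 + 1)²) + 14) = 116*((-55 - 8*(-4) + 3*(-4)²) + 14) = 116*((-55 + 32 + 3*16) + 14) = 116*((-55 + 32 + 48) + 14) = 116*(25 + 14) = 116*39 = 4524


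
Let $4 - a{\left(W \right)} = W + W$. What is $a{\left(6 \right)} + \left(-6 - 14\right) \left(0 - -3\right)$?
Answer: $-68$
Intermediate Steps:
$a{\left(W \right)} = 4 - 2 W$ ($a{\left(W \right)} = 4 - \left(W + W\right) = 4 - 2 W$)
$a{\left(6 \right)} + \left(-6 - 14\right) \left(0 - -3\right) = \left(4 - 12\right) + \left(-6 - 14\right) \left(0 - -3\right) = \left(4 - 12\right) + \left(-6 - 14\right) \left(0 + 3\right) = -8 - 60 = -68$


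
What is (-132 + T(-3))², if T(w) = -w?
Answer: 16641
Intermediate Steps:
(-132 + T(-3))² = (-132 - 1*(-3))² = (-132 + 3)² = (-129)² = 16641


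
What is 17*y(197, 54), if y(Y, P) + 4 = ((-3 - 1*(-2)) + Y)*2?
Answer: 6596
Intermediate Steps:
y(Y, P) = -6 + 2*Y (y(Y, P) = -4 + ((-3 - 1*(-2)) + Y)*2 = -4 + ((-3 + 2) + Y)*2 = -4 + (-1 + Y)*2 = -4 + (-2 + 2*Y) = -6 + 2*Y)
17*y(197, 54) = 17*(-6 + 2*197) = 17*(-6 + 394) = 17*388 = 6596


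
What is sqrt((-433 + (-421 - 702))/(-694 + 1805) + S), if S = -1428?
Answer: 4*I*sqrt(110271194)/1111 ≈ 37.807*I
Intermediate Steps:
sqrt((-433 + (-421 - 702))/(-694 + 1805) + S) = sqrt((-433 + (-421 - 702))/(-694 + 1805) - 1428) = sqrt((-433 - 1123)/1111 - 1428) = sqrt(-1556*1/1111 - 1428) = sqrt(-1556/1111 - 1428) = sqrt(-1588064/1111) = 4*I*sqrt(110271194)/1111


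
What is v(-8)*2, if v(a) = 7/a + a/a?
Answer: ¼ ≈ 0.25000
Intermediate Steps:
v(a) = 1 + 7/a (v(a) = 7/a + 1 = 1 + 7/a)
v(-8)*2 = ((7 - 8)/(-8))*2 = -⅛*(-1)*2 = (⅛)*2 = ¼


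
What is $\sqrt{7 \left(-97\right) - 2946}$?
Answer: $5 i \sqrt{145} \approx 60.208 i$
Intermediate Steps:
$\sqrt{7 \left(-97\right) - 2946} = \sqrt{-679 - 2946} = \sqrt{-3625} = 5 i \sqrt{145}$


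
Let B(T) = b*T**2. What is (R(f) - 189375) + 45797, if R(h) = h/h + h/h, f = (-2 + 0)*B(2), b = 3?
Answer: -143576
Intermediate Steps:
B(T) = 3*T**2
f = -24 (f = (-2 + 0)*(3*2**2) = -6*4 = -2*12 = -24)
R(h) = 2 (R(h) = 1 + 1 = 2)
(R(f) - 189375) + 45797 = (2 - 189375) + 45797 = -189373 + 45797 = -143576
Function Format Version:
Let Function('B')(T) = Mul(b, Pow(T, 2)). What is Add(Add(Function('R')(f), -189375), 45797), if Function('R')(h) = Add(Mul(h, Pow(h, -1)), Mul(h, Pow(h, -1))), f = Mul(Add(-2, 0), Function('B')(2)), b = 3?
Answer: -143576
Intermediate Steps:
Function('B')(T) = Mul(3, Pow(T, 2))
f = -24 (f = Mul(Add(-2, 0), Mul(3, Pow(2, 2))) = Mul(-2, Mul(3, 4)) = Mul(-2, 12) = -24)
Function('R')(h) = 2 (Function('R')(h) = Add(1, 1) = 2)
Add(Add(Function('R')(f), -189375), 45797) = Add(Add(2, -189375), 45797) = Add(-189373, 45797) = -143576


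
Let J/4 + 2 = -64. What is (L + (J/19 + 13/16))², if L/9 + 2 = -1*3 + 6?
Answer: 1540081/92416 ≈ 16.665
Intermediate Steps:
J = -264 (J = -8 + 4*(-64) = -8 - 256 = -264)
L = 9 (L = -18 + 9*(-1*3 + 6) = -18 + 9*(-3 + 6) = -18 + 9*3 = -18 + 27 = 9)
(L + (J/19 + 13/16))² = (9 + (-264/19 + 13/16))² = (9 - 3977/304)² = (-1241/304)² = 1540081/92416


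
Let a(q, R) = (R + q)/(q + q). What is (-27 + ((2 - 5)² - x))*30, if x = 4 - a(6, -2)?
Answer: -650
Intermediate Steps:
a(q, R) = (R + q)/(2*q) (a(q, R) = (R + q)/((2*q)) = (R + q)*(1/(2*q)) = (R + q)/(2*q))
x = 11/3 (x = 4 - (-2 + 6)/(2*6) = 4 - 4/(2*6) = 4 - 1*⅓ = 4 - ⅓ = 11/3 ≈ 3.6667)
(-27 + ((2 - 5)² - x))*30 = (-27 + ((2 - 5)² - 1*11/3))*30 = (-27 + ((-3)² - 11/3))*30 = (-27 + (9 - 11/3))*30 = (-27 + 16/3)*30 = -65/3*30 = -650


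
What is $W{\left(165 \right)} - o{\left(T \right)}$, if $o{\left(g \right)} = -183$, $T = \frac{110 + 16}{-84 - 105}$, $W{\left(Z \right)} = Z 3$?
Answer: $678$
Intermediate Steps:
$W{\left(Z \right)} = 3 Z$
$T = - \frac{2}{3}$ ($T = \frac{126}{-189} = 126 \left(- \frac{1}{189}\right) = - \frac{2}{3} \approx -0.66667$)
$W{\left(165 \right)} - o{\left(T \right)} = 3 \cdot 165 - -183 = 495 + 183 = 678$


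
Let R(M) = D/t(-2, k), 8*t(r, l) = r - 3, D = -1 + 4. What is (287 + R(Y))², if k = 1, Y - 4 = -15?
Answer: 1990921/25 ≈ 79637.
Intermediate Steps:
Y = -11 (Y = 4 - 15 = -11)
D = 3
t(r, l) = -3/8 + r/8 (t(r, l) = (r - 3)/8 = (-3 + r)/8 = -3/8 + r/8)
R(M) = -24/5 (R(M) = 3/(-3/8 + (⅛)*(-2)) = 3/(-3/8 - ¼) = 3/(-5/8) = 3*(-8/5) = -24/5)
(287 + R(Y))² = (287 - 24/5)² = (1411/5)² = 1990921/25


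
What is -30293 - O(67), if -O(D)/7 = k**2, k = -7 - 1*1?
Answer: -29845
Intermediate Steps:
k = -8 (k = -7 - 1 = -8)
O(D) = -448 (O(D) = -7*(-8)**2 = -7*64 = -448)
-30293 - O(67) = -30293 - 1*(-448) = -30293 + 448 = -29845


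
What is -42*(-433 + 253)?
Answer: 7560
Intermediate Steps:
-42*(-433 + 253) = -42*(-180) = 7560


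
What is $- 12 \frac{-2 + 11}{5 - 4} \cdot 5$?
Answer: $-540$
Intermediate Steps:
$- 12 \frac{-2 + 11}{5 - 4} \cdot 5 = - 12 \cdot \frac{9}{1} \cdot 5 = - 12 \cdot 9 \cdot 1 \cdot 5 = \left(-12\right) 9 \cdot 5 = \left(-108\right) 5 = -540$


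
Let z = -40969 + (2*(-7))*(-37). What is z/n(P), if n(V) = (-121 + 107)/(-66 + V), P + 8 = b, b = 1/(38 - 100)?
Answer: -185629639/868 ≈ -2.1386e+5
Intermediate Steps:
b = -1/62 (b = 1/(-62) = -1/62 ≈ -0.016129)
z = -40451 (z = -40969 - 14*(-37) = -40969 + 518 = -40451)
P = -497/62 (P = -8 - 1/62 = -497/62 ≈ -8.0161)
n(V) = -14/(-66 + V)
z/n(P) = -40451/((-14/(-66 - 497/62))) = -40451/((-14/(-4589/62))) = -40451/((-14*(-62/4589))) = -40451/868/4589 = -40451*4589/868 = -185629639/868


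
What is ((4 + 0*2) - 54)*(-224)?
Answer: 11200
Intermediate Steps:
((4 + 0*2) - 54)*(-224) = ((4 + 0) - 54)*(-224) = (4 - 54)*(-224) = -50*(-224) = 11200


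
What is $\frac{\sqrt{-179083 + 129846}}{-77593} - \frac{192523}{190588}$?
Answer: $- \frac{192523}{190588} - \frac{i \sqrt{49237}}{77593} \approx -1.0102 - 0.0028597 i$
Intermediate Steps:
$\frac{\sqrt{-179083 + 129846}}{-77593} - \frac{192523}{190588} = \sqrt{-49237} \left(- \frac{1}{77593}\right) - \frac{192523}{190588} = i \sqrt{49237} \left(- \frac{1}{77593}\right) - \frac{192523}{190588} = - \frac{i \sqrt{49237}}{77593} - \frac{192523}{190588} = - \frac{192523}{190588} - \frac{i \sqrt{49237}}{77593}$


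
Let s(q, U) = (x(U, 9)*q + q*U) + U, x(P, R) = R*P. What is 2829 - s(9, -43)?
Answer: 6742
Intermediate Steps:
x(P, R) = P*R
s(q, U) = U + 10*U*q (s(q, U) = ((U*9)*q + q*U) + U = ((9*U)*q + U*q) + U = (9*U*q + U*q) + U = 10*U*q + U = U + 10*U*q)
2829 - s(9, -43) = 2829 - (-43)*(1 + 10*9) = 2829 - (-43)*(1 + 90) = 2829 - (-43)*91 = 2829 - 1*(-3913) = 2829 + 3913 = 6742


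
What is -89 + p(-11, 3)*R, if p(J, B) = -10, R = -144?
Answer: 1351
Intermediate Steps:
-89 + p(-11, 3)*R = -89 - 10*(-144) = -89 + 1440 = 1351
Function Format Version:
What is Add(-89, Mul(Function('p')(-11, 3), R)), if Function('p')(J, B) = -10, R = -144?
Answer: 1351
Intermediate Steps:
Add(-89, Mul(Function('p')(-11, 3), R)) = Add(-89, Mul(-10, -144)) = Add(-89, 1440) = 1351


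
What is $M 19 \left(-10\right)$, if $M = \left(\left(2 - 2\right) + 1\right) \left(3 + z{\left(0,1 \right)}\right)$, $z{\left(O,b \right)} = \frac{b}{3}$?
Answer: $- \frac{1900}{3} \approx -633.33$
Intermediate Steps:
$z{\left(O,b \right)} = \frac{b}{3}$ ($z{\left(O,b \right)} = b \frac{1}{3} = \frac{b}{3}$)
$M = \frac{10}{3}$ ($M = \left(\left(2 - 2\right) + 1\right) \left(3 + \frac{1}{3} \cdot 1\right) = \left(0 + 1\right) \left(3 + \frac{1}{3}\right) = 1 \cdot \frac{10}{3} = \frac{10}{3} \approx 3.3333$)
$M 19 \left(-10\right) = \frac{10}{3} \cdot 19 \left(-10\right) = \frac{190}{3} \left(-10\right) = - \frac{1900}{3}$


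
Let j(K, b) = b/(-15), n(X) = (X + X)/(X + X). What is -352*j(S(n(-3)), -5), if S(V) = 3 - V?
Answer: -352/3 ≈ -117.33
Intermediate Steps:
n(X) = 1 (n(X) = (2*X)/((2*X)) = (2*X)*(1/(2*X)) = 1)
j(K, b) = -b/15 (j(K, b) = b*(-1/15) = -b/15)
-352*j(S(n(-3)), -5) = -(-352)*(-5)/15 = -352*⅓ = -352/3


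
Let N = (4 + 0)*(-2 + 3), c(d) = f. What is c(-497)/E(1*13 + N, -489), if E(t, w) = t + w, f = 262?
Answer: -131/236 ≈ -0.55508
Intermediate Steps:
c(d) = 262
N = 4 (N = 4*1 = 4)
c(-497)/E(1*13 + N, -489) = 262/((1*13 + 4) - 489) = 262/((13 + 4) - 489) = 262/(17 - 489) = 262/(-472) = 262*(-1/472) = -131/236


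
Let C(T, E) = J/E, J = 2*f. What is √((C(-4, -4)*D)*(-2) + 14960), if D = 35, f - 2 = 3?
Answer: √15135 ≈ 123.02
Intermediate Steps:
f = 5 (f = 2 + 3 = 5)
J = 10 (J = 2*5 = 10)
C(T, E) = 10/E
√((C(-4, -4)*D)*(-2) + 14960) = √(((10/(-4))*35)*(-2) + 14960) = √(((10*(-¼))*35)*(-2) + 14960) = √(-5/2*35*(-2) + 14960) = √(-175/2*(-2) + 14960) = √(175 + 14960) = √15135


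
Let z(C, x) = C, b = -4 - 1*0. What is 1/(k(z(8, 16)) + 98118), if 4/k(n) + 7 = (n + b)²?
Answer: 9/883066 ≈ 1.0192e-5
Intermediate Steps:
b = -4 (b = -4 + 0 = -4)
k(n) = 4/(-7 + (-4 + n)²) (k(n) = 4/(-7 + (n - 4)²) = 4/(-7 + (-4 + n)²))
1/(k(z(8, 16)) + 98118) = 1/(4/(-7 + (-4 + 8)²) + 98118) = 1/(4/(-7 + 4²) + 98118) = 1/(4/(-7 + 16) + 98118) = 1/(4/9 + 98118) = 1/(883066/9) = 9/883066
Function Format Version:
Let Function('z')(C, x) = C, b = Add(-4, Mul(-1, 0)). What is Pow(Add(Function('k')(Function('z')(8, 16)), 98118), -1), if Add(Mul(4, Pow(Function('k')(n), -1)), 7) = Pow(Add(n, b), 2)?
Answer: Rational(9, 883066) ≈ 1.0192e-5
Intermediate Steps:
b = -4 (b = Add(-4, 0) = -4)
Function('k')(n) = Mul(4, Pow(Add(-7, Pow(Add(-4, n), 2)), -1)) (Function('k')(n) = Mul(4, Pow(Add(-7, Pow(Add(n, -4), 2)), -1)) = Mul(4, Pow(Add(-7, Pow(Add(-4, n), 2)), -1)))
Pow(Add(Function('k')(Function('z')(8, 16)), 98118), -1) = Pow(Add(Mul(4, Pow(Add(-7, Pow(Add(-4, 8), 2)), -1)), 98118), -1) = Pow(Add(Mul(4, Pow(Add(-7, Pow(4, 2)), -1)), 98118), -1) = Pow(Add(Mul(4, Pow(Add(-7, 16), -1)), 98118), -1) = Pow(Add(Mul(4, Pow(9, -1)), 98118), -1) = Pow(Add(Mul(4, Rational(1, 9)), 98118), -1) = Pow(Add(Rational(4, 9), 98118), -1) = Pow(Rational(883066, 9), -1) = Rational(9, 883066)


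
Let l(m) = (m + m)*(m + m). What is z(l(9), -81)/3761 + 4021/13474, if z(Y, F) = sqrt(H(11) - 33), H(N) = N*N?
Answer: 4021/13474 + 2*sqrt(22)/3761 ≈ 0.30092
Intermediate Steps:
H(N) = N**2
l(m) = 4*m**2 (l(m) = (2*m)*(2*m) = 4*m**2)
z(Y, F) = 2*sqrt(22) (z(Y, F) = sqrt(11**2 - 33) = sqrt(121 - 33) = sqrt(88) = 2*sqrt(22))
z(l(9), -81)/3761 + 4021/13474 = (2*sqrt(22))/3761 + 4021/13474 = (2*sqrt(22))*(1/3761) + 4021*(1/13474) = 2*sqrt(22)/3761 + 4021/13474 = 4021/13474 + 2*sqrt(22)/3761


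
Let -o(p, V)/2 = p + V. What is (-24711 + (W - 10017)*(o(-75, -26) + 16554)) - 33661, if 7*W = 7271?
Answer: -1053489692/7 ≈ -1.5050e+8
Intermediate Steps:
W = 7271/7 (W = (1/7)*7271 = 7271/7 ≈ 1038.7)
o(p, V) = -2*V - 2*p (o(p, V) = -2*(p + V) = -2*(V + p) = -2*V - 2*p)
(-24711 + (W - 10017)*(o(-75, -26) + 16554)) - 33661 = (-24711 + (7271/7 - 10017)*((-2*(-26) - 2*(-75)) + 16554)) - 33661 = (-24711 - 62848*((52 + 150) + 16554)/7) - 33661 = (-24711 - 62848*(202 + 16554)/7) - 33661 = (-24711 - 62848/7*16756) - 33661 = (-24711 - 1053081088/7) - 33661 = -1053254065/7 - 33661 = -1053489692/7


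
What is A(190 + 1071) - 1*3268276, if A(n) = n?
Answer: -3267015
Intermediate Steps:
A(190 + 1071) - 1*3268276 = (190 + 1071) - 1*3268276 = 1261 - 3268276 = -3267015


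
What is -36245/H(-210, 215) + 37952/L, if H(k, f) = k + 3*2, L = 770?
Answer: 17825429/78540 ≈ 226.96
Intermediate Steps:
H(k, f) = 6 + k (H(k, f) = k + 6 = 6 + k)
-36245/H(-210, 215) + 37952/L = -36245/(6 - 210) + 37952/770 = -36245/(-204) + 37952*(1/770) = -36245*(-1/204) + 18976/385 = 36245/204 + 18976/385 = 17825429/78540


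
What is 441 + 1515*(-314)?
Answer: -475269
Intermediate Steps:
441 + 1515*(-314) = 441 - 475710 = -475269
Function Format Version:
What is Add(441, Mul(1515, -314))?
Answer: -475269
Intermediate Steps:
Add(441, Mul(1515, -314)) = Add(441, -475710) = -475269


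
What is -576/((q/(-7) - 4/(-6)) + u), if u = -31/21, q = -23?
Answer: -3024/13 ≈ -232.62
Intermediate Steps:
u = -31/21 (u = -31*1/21 = -31/21 ≈ -1.4762)
-576/((q/(-7) - 4/(-6)) + u) = -576/((-23/(-7) - 4/(-6)) - 31/21) = -576/((-23*(-⅐) - 4*(-⅙)) - 31/21) = -576/((23/7 + ⅔) - 31/21) = -576/(83/21 - 31/21) = -576/(52/21) = (21/52)*(-576) = -3024/13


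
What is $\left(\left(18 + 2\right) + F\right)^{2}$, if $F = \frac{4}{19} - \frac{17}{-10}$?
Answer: $\frac{17330569}{36100} \approx 480.07$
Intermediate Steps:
$F = \frac{363}{190}$ ($F = 4 \cdot \frac{1}{19} - - \frac{17}{10} = \frac{4}{19} + \frac{17}{10} = \frac{363}{190} \approx 1.9105$)
$\left(\left(18 + 2\right) + F\right)^{2} = \left(\left(18 + 2\right) + \frac{363}{190}\right)^{2} = \left(20 + \frac{363}{190}\right)^{2} = \left(\frac{4163}{190}\right)^{2} = \frac{17330569}{36100}$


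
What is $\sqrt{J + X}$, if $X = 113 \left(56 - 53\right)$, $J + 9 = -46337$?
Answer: $i \sqrt{46007} \approx 214.49 i$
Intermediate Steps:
$J = -46346$ ($J = -9 - 46337 = -46346$)
$X = 339$ ($X = 113 \cdot 3 = 339$)
$\sqrt{J + X} = \sqrt{-46346 + 339} = \sqrt{-46007} = i \sqrt{46007}$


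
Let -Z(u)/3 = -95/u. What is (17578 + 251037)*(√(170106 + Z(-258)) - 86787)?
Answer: -23312290005 + 2954765*√10397486/86 ≈ -2.3202e+10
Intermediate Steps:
Z(u) = 285/u (Z(u) = -(-285)/u = 285/u)
(17578 + 251037)*(√(170106 + Z(-258)) - 86787) = (17578 + 251037)*(√(170106 + 285/(-258)) - 86787) = 268615*(√(170106 + 285*(-1/258)) - 86787) = 268615*(√(170106 - 95/86) - 86787) = 268615*(√(14629021/86) - 86787) = 268615*(11*√10397486/86 - 86787) = 268615*(-86787 + 11*√10397486/86) = -23312290005 + 2954765*√10397486/86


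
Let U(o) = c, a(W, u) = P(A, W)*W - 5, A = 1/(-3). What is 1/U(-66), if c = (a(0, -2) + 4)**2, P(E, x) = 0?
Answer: 1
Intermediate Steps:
A = -1/3 (A = 1*(-1/3) = -1/3 ≈ -0.33333)
a(W, u) = -5 (a(W, u) = 0*W - 5 = 0 - 5 = -5)
c = 1 (c = (-5 + 4)**2 = (-1)**2 = 1)
U(o) = 1
1/U(-66) = 1/1 = 1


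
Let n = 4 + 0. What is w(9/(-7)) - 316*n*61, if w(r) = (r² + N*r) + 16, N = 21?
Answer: -3778554/49 ≈ -77113.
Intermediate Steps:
w(r) = 16 + r² + 21*r (w(r) = (r² + 21*r) + 16 = 16 + r² + 21*r)
n = 4
w(9/(-7)) - 316*n*61 = (16 + (9/(-7))² + 21*(9/(-7))) - 1264*61 = (16 + (9*(-⅐))² + 21*(9*(-⅐))) - 316*244 = (16 + (-9/7)² + 21*(-9/7)) - 77104 = (16 + 81/49 - 27) - 77104 = -458/49 - 77104 = -3778554/49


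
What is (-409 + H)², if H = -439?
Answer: 719104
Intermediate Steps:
(-409 + H)² = (-409 - 439)² = (-848)² = 719104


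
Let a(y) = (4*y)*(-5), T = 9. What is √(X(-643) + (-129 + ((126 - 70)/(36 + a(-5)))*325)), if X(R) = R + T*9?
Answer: 16*I*√629/17 ≈ 23.605*I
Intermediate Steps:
a(y) = -20*y
X(R) = 81 + R (X(R) = R + 9*9 = R + 81 = 81 + R)
√(X(-643) + (-129 + ((126 - 70)/(36 + a(-5)))*325)) = √((81 - 643) + (-129 + ((126 - 70)/(36 - 20*(-5)))*325)) = √(-562 + (-129 + (56/(36 + 100))*325)) = √(-562 + (-129 + (56/136)*325)) = √(-562 + (-129 + (56*(1/136))*325)) = √(-562 + (-129 + (7/17)*325)) = √(-562 + (-129 + 2275/17)) = √(-562 + 82/17) = √(-9472/17) = 16*I*√629/17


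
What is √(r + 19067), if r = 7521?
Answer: 34*√23 ≈ 163.06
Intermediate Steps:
√(r + 19067) = √(7521 + 19067) = √26588 = 34*√23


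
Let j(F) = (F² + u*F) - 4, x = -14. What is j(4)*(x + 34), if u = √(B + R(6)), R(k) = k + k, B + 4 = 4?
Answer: 240 + 160*√3 ≈ 517.13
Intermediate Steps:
B = 0 (B = -4 + 4 = 0)
R(k) = 2*k
u = 2*√3 (u = √(0 + 2*6) = √(0 + 12) = √12 = 2*√3 ≈ 3.4641)
j(F) = -4 + F² + 2*F*√3 (j(F) = (F² + (2*√3)*F) - 4 = (F² + 2*F*√3) - 4 = -4 + F² + 2*F*√3)
j(4)*(x + 34) = (-4 + 4² + 2*4*√3)*(-14 + 34) = (-4 + 16 + 8*√3)*20 = (12 + 8*√3)*20 = 240 + 160*√3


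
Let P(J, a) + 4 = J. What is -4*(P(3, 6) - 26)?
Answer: 108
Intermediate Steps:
P(J, a) = -4 + J
-4*(P(3, 6) - 26) = -4*((-4 + 3) - 26) = -4*(-1 - 26) = -4*(-27) = 108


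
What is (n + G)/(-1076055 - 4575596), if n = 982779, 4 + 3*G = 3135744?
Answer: -6084077/16954953 ≈ -0.35884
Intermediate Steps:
G = 3135740/3 (G = -4/3 + (1/3)*3135744 = -4/3 + 1045248 = 3135740/3 ≈ 1.0452e+6)
(n + G)/(-1076055 - 4575596) = (982779 + 3135740/3)/(-1076055 - 4575596) = (6084077/3)/(-5651651) = (6084077/3)*(-1/5651651) = -6084077/16954953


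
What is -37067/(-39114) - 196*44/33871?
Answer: 918177221/1324830294 ≈ 0.69305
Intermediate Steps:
-37067/(-39114) - 196*44/33871 = -37067*(-1/39114) - 8624*1/33871 = 37067/39114 - 8624/33871 = 918177221/1324830294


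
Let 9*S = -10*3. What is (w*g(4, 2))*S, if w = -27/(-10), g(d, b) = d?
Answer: -36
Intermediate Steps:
S = -10/3 (S = (-10*3)/9 = (⅑)*(-30) = -10/3 ≈ -3.3333)
w = 27/10 (w = -27*(-⅒) = 27/10 ≈ 2.7000)
(w*g(4, 2))*S = ((27/10)*4)*(-10/3) = (54/5)*(-10/3) = -36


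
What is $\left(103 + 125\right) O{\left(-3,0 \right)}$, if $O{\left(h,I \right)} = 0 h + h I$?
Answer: $0$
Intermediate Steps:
$O{\left(h,I \right)} = I h$ ($O{\left(h,I \right)} = 0 + I h = I h$)
$\left(103 + 125\right) O{\left(-3,0 \right)} = \left(103 + 125\right) 0 \left(-3\right) = 228 \cdot 0 = 0$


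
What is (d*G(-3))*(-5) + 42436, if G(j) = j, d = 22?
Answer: 42766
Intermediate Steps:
(d*G(-3))*(-5) + 42436 = (22*(-3))*(-5) + 42436 = -66*(-5) + 42436 = 330 + 42436 = 42766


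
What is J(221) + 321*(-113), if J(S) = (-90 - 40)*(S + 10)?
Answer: -66303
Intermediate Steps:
J(S) = -1300 - 130*S (J(S) = -130*(10 + S) = -1300 - 130*S)
J(221) + 321*(-113) = (-1300 - 130*221) + 321*(-113) = (-1300 - 28730) - 36273 = -30030 - 36273 = -66303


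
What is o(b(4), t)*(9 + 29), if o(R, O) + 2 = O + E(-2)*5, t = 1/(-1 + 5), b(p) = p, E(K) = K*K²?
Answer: -3173/2 ≈ -1586.5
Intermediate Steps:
E(K) = K³
t = ¼ (t = 1/4 = ¼ ≈ 0.25000)
o(R, O) = -42 + O (o(R, O) = -2 + (O + (-2)³*5) = -2 + (O - 8*5) = -2 + (O - 40) = -2 + (-40 + O) = -42 + O)
o(b(4), t)*(9 + 29) = (-42 + ¼)*(9 + 29) = -167/4*38 = -3173/2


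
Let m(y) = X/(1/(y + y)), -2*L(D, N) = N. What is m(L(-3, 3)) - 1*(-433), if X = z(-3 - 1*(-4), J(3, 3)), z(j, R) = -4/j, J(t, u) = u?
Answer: 445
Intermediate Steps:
L(D, N) = -N/2
X = -4 (X = -4/(-3 - 1*(-4)) = -4/(-3 + 4) = -4/1 = -4*1 = -4)
m(y) = -8*y
m(L(-3, 3)) - 1*(-433) = -(-4)*3 - 1*(-433) = -8*(-3/2) + 433 = 12 + 433 = 445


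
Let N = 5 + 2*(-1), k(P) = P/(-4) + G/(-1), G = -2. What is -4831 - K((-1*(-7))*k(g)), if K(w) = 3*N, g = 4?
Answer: -4840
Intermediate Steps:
k(P) = 2 - P/4 (k(P) = P/(-4) - 2/(-1) = P*(-¼) - 2*(-1) = -P/4 + 2 = 2 - P/4)
N = 3 (N = 5 - 2 = 3)
K(w) = 9 (K(w) = 3*3 = 9)
-4831 - K((-1*(-7))*k(g)) = -4831 - 1*9 = -4831 - 9 = -4840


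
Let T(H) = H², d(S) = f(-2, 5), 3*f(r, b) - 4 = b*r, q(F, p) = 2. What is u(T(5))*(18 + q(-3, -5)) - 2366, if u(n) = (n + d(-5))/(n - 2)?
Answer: -2346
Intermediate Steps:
f(r, b) = 4/3 + b*r/3 (f(r, b) = 4/3 + (b*r)/3 = 4/3 + b*r/3)
d(S) = -2 (d(S) = 4/3 + (⅓)*5*(-2) = 4/3 - 10/3 = -2)
u(n) = 1 (u(n) = (n - 2)/(n - 2) = (-2 + n)/(-2 + n) = 1)
u(T(5))*(18 + q(-3, -5)) - 2366 = 1*(18 + 2) - 2366 = 1*20 - 2366 = 20 - 2366 = -2346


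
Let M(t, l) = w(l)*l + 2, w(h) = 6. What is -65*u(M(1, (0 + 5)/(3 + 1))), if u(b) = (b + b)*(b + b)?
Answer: -23465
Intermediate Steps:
M(t, l) = 2 + 6*l (M(t, l) = 6*l + 2 = 2 + 6*l)
u(b) = 4*b² (u(b) = (2*b)*(2*b) = 4*b²)
-65*u(M(1, (0 + 5)/(3 + 1))) = -260*(2 + 6*((0 + 5)/(3 + 1)))² = -260*(2 + 6*(5/4))² = -260*(2 + 15/2)² = -260*(19/2)² = -260*361/4 = -65*361 = -23465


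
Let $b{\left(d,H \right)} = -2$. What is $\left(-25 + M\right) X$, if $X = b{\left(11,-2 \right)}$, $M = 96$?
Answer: $-142$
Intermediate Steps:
$X = -2$
$\left(-25 + M\right) X = \left(-25 + 96\right) \left(-2\right) = 71 \left(-2\right) = -142$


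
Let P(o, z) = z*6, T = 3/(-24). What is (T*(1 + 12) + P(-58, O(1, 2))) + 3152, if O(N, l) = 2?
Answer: 25299/8 ≈ 3162.4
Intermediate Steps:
T = -⅛ (T = 3*(-1/24) = -⅛ ≈ -0.12500)
P(o, z) = 6*z
(T*(1 + 12) + P(-58, O(1, 2))) + 3152 = (-(1 + 12)/8 + 6*2) + 3152 = (-⅛*13 + 12) + 3152 = (-13/8 + 12) + 3152 = 83/8 + 3152 = 25299/8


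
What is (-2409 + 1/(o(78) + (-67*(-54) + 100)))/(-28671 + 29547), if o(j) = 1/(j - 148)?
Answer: -626963861/227986884 ≈ -2.7500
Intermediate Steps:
o(j) = 1/(-148 + j)
(-2409 + 1/(o(78) + (-67*(-54) + 100)))/(-28671 + 29547) = (-2409 + 1/(1/(-148 + 78) + (-67*(-54) + 100)))/(-28671 + 29547) = (-2409 + 1/(1/(-70) + (3618 + 100)))/876 = (-2409 + 1/(-1/70 + 3718))*(1/876) = (-2409 + 1/(260259/70))*(1/876) = (-2409 + 70/260259)*(1/876) = -626963861/260259*1/876 = -626963861/227986884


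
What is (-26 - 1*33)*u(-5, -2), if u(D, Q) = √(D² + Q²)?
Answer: -59*√29 ≈ -317.72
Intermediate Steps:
(-26 - 1*33)*u(-5, -2) = (-26 - 1*33)*√((-5)² + (-2)²) = (-26 - 33)*√(25 + 4) = -59*√29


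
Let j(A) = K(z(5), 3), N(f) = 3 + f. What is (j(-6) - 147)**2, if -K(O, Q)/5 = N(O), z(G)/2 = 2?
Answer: 33124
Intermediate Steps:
z(G) = 4 (z(G) = 2*2 = 4)
K(O, Q) = -15 - 5*O (K(O, Q) = -5*(3 + O) = -15 - 5*O)
j(A) = -35 (j(A) = -15 - 5*4 = -15 - 20 = -35)
(j(-6) - 147)**2 = (-35 - 147)**2 = (-182)**2 = 33124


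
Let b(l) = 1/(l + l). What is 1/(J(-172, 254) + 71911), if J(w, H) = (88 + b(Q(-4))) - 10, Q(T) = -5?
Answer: 10/719889 ≈ 1.3891e-5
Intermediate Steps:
b(l) = 1/(2*l)
J(w, H) = 779/10 (J(w, H) = (88 + (1/2)/(-5)) - 10 = (88 + (1/2)*(-1/5)) - 10 = (88 - 1/10) - 10 = 879/10 - 10 = 779/10)
1/(J(-172, 254) + 71911) = 1/(779/10 + 71911) = 1/(719889/10) = 10/719889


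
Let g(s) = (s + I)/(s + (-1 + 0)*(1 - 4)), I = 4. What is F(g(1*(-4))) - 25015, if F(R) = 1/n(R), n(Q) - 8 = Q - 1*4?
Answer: -100059/4 ≈ -25015.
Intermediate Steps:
g(s) = (4 + s)/(3 + s) (g(s) = (s + 4)/(s + (-1 + 0)*(1 - 4)) = (4 + s)/(s - 1*(-3)) = (4 + s)/(s + 3) = (4 + s)/(3 + s))
n(Q) = 4 + Q (n(Q) = 8 + (Q - 1*4) = 8 + (Q - 4) = 8 + (-4 + Q) = 4 + Q)
F(R) = 1/(4 + R)
F(g(1*(-4))) - 25015 = 1/(4 + (4 + 1*(-4))/(3 + 1*(-4))) - 25015 = 1/(4 + (4 - 4)/(3 - 4)) - 25015 = 1/(4 + 0/(-1)) - 25015 = 1/(4 - 1*0) - 25015 = 1/(4 + 0) - 25015 = 1/4 - 25015 = ¼ - 25015 = -100059/4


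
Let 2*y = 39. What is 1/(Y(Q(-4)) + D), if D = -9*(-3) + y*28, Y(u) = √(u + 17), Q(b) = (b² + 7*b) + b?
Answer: 1/574 ≈ 0.0017422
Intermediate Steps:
y = 39/2 (y = (½)*39 = 39/2 ≈ 19.500)
Q(b) = b² + 8*b
Y(u) = √(17 + u)
D = 573 (D = -9*(-3) + (39/2)*28 = 27 + 546 = 573)
1/(Y(Q(-4)) + D) = 1/(√(17 - 4*(8 - 4)) + 573) = 1/(√(17 - 4*4) + 573) = 1/(√(17 - 16) + 573) = 1/(√1 + 573) = 1/(1 + 573) = 1/574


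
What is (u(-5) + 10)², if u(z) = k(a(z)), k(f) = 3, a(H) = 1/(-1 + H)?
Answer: 169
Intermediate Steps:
u(z) = 3
(u(-5) + 10)² = (3 + 10)² = 13² = 169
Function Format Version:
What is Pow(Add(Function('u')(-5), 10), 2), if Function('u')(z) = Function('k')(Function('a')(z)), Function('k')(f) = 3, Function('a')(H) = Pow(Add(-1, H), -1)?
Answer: 169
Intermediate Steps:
Function('u')(z) = 3
Pow(Add(Function('u')(-5), 10), 2) = Pow(Add(3, 10), 2) = Pow(13, 2) = 169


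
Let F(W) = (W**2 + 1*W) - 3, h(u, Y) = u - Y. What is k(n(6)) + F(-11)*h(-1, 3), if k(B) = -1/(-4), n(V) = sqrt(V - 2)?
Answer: -1711/4 ≈ -427.75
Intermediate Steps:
n(V) = sqrt(-2 + V)
k(B) = 1/4 (k(B) = -1*(-1/4) = 1/4)
F(W) = -3 + W + W**2 (F(W) = (W**2 + W) - 3 = (W + W**2) - 3 = -3 + W + W**2)
k(n(6)) + F(-11)*h(-1, 3) = 1/4 + (-3 - 11 + (-11)**2)*(-1 - 1*3) = 1/4 + (-3 - 11 + 121)*(-1 - 3) = 1/4 + 107*(-4) = 1/4 - 428 = -1711/4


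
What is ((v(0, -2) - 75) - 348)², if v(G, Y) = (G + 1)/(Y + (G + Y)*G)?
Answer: 717409/4 ≈ 1.7935e+5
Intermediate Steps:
v(G, Y) = (1 + G)/(Y + G*(G + Y))
((v(0, -2) - 75) - 348)² = (((1 + 0)/(-2 + 0² + 0*(-2)) - 75) - 348)² = ((1/(-2 + 0 + 0) - 75) - 348)² = ((1/(-2) - 75) - 348)² = ((-½*1 - 75) - 348)² = ((-½ - 75) - 348)² = (-151/2 - 348)² = (-847/2)² = 717409/4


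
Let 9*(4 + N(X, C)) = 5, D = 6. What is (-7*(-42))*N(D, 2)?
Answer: -3038/3 ≈ -1012.7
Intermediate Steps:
N(X, C) = -31/9 (N(X, C) = -4 + (⅑)*5 = -4 + 5/9 = -31/9)
(-7*(-42))*N(D, 2) = -7*(-42)*(-31/9) = 294*(-31/9) = -3038/3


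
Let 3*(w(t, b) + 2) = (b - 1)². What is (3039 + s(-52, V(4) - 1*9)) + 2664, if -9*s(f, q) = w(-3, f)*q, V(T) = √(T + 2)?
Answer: 19912/3 - 2803*√6/27 ≈ 6383.0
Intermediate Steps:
V(T) = √(2 + T)
w(t, b) = -2 + (-1 + b)²/3 (w(t, b) = -2 + (b - 1)²/3 = -2 + (-1 + b)²/3)
s(f, q) = -q*(-2 + (-1 + f)²/3)/9 (s(f, q) = -(-2 + (-1 + f)²/3)*q/9 = -q*(-2 + (-1 + f)²/3)/9)
(3039 + s(-52, V(4) - 1*9)) + 2664 = (3039 - (√(2 + 4) - 1*9)*(-6 + (-1 - 52)²)/27) + 2664 = (3039 - (√6 - 9)*(-6 + (-53)²)/27) + 2664 = (3039 - (-9 + √6)*(-6 + 2809)/27) + 2664 = (3039 - 1/27*(-9 + √6)*2803) + 2664 = (3039 + (2803/3 - 2803*√6/27)) + 2664 = (11920/3 - 2803*√6/27) + 2664 = 19912/3 - 2803*√6/27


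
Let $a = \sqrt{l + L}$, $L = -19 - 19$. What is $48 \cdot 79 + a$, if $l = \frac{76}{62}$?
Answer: $3792 + \frac{2 i \sqrt{8835}}{31} \approx 3792.0 + 6.0642 i$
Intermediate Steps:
$L = -38$
$l = \frac{38}{31}$ ($l = 76 \cdot \frac{1}{62} = \frac{38}{31} \approx 1.2258$)
$a = \frac{2 i \sqrt{8835}}{31}$ ($a = \sqrt{\frac{38}{31} - 38} = \sqrt{- \frac{1140}{31}} = \frac{2 i \sqrt{8835}}{31} \approx 6.0642 i$)
$48 \cdot 79 + a = 48 \cdot 79 + \frac{2 i \sqrt{8835}}{31} = 3792 + \frac{2 i \sqrt{8835}}{31}$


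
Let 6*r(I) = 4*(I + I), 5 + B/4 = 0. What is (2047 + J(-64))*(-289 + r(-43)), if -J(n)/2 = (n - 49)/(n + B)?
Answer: -89209579/126 ≈ -7.0801e+5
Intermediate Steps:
B = -20 (B = -20 + 4*0 = -20 + 0 = -20)
r(I) = 4*I/3 (r(I) = (4*(I + I))/6 = (4*(2*I))/6 = (8*I)/6 = 4*I/3)
J(n) = -2*(-49 + n)/(-20 + n) (J(n) = -2*(n - 49)/(n - 20) = -2*(-49 + n)/(-20 + n))
(2047 + J(-64))*(-289 + r(-43)) = (2047 + 2*(49 - 1*(-64))/(-20 - 64))*(-289 + (4/3)*(-43)) = (2047 + 2*(49 + 64)/(-84))*(-289 - 172/3) = (2047 + 2*(-1/84)*113)*(-1039/3) = (2047 - 113/42)*(-1039/3) = (85861/42)*(-1039/3) = -89209579/126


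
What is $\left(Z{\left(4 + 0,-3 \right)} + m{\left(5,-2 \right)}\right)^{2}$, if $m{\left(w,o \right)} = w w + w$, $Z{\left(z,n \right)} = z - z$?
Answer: $900$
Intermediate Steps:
$Z{\left(z,n \right)} = 0$
$m{\left(w,o \right)} = w + w^{2}$ ($m{\left(w,o \right)} = w^{2} + w = w + w^{2}$)
$\left(Z{\left(4 + 0,-3 \right)} + m{\left(5,-2 \right)}\right)^{2} = \left(0 + 5 \left(1 + 5\right)\right)^{2} = \left(0 + 5 \cdot 6\right)^{2} = \left(0 + 30\right)^{2} = 30^{2} = 900$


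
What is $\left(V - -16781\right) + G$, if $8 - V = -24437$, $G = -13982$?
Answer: $27244$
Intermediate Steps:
$V = 24445$ ($V = 8 - -24437 = 8 + 24437 = 24445$)
$\left(V - -16781\right) + G = \left(24445 - -16781\right) - 13982 = \left(24445 + 16781\right) - 13982 = 41226 - 13982 = 27244$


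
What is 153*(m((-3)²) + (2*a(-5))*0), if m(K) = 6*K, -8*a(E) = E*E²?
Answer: 8262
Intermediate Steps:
a(E) = -E³/8 (a(E) = -E*E²/8 = -E³/8)
153*(m((-3)²) + (2*a(-5))*0) = 153*(6*(-3)² + (2*(-⅛*(-5)³))*0) = 153*(6*9 + (2*(-⅛*(-125)))*0) = 153*(54 + (2*(125/8))*0) = 153*(54 + (125/4)*0) = 153*(54 + 0) = 153*54 = 8262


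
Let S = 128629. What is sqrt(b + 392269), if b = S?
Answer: sqrt(520898) ≈ 721.73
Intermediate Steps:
b = 128629
sqrt(b + 392269) = sqrt(128629 + 392269) = sqrt(520898)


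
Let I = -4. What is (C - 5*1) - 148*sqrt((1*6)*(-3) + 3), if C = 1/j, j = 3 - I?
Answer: -34/7 - 148*I*sqrt(15) ≈ -4.8571 - 573.2*I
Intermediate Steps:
j = 7 (j = 3 - 1*(-4) = 3 + 4 = 7)
C = 1/7 ≈ 0.14286
(C - 5*1) - 148*sqrt((1*6)*(-3) + 3) = (1/7 - 5*1) - 148*sqrt((1*6)*(-3) + 3) = (1/7 - 5) - 148*sqrt(6*(-3) + 3) = -34/7 - 148*sqrt(-18 + 3) = -34/7 - 148*I*sqrt(15)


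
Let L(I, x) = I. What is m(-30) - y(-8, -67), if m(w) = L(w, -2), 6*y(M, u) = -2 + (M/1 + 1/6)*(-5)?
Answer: -1303/36 ≈ -36.194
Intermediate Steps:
y(M, u) = -17/36 - 5*M/6 (y(M, u) = (-2 + (M/1 + 1/6)*(-5))/6 = (-2 + (M*1 + 1*(1/6))*(-5))/6 = (-2 + (M + 1/6)*(-5))/6 = (-2 + (1/6 + M)*(-5))/6 = (-2 + (-5/6 - 5*M))/6 = (-17/6 - 5*M)/6 = -17/36 - 5*M/6)
m(w) = w
m(-30) - y(-8, -67) = -30 - (-17/36 - 5/6*(-8)) = -30 - (-17/36 + 20/3) = -30 - 1*223/36 = -30 - 223/36 = -1303/36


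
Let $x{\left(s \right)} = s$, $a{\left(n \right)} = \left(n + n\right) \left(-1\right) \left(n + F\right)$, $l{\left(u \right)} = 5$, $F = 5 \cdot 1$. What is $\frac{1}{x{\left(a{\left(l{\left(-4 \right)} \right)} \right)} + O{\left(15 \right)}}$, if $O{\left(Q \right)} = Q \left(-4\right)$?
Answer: $- \frac{1}{160} \approx -0.00625$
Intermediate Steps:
$F = 5$
$O{\left(Q \right)} = - 4 Q$
$a{\left(n \right)} = - 2 n \left(5 + n\right)$ ($a{\left(n \right)} = \left(n + n\right) \left(-1\right) \left(n + 5\right) = 2 n \left(-1\right) \left(5 + n\right) = - 2 n \left(5 + n\right)$)
$\frac{1}{x{\left(a{\left(l{\left(-4 \right)} \right)} \right)} + O{\left(15 \right)}} = \frac{1}{\left(-2\right) 5 \left(5 + 5\right) - 60} = \frac{1}{\left(-2\right) 5 \cdot 10 - 60} = \frac{1}{-100 - 60} = \frac{1}{-160} = - \frac{1}{160}$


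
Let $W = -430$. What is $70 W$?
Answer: $-30100$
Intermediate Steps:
$70 W = 70 \left(-430\right) = -30100$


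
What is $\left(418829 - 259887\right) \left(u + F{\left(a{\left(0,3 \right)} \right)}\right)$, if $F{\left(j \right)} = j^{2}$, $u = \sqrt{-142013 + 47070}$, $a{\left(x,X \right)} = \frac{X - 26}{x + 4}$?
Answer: $\frac{42040159}{8} + 3019898 i \sqrt{263} \approx 5.255 \cdot 10^{6} + 4.8975 \cdot 10^{7} i$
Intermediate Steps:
$a{\left(x,X \right)} = \frac{-26 + X}{4 + x}$
$u = 19 i \sqrt{263}$ ($u = \sqrt{-94943} = 19 i \sqrt{263} \approx 308.13 i$)
$\left(418829 - 259887\right) \left(u + F{\left(a{\left(0,3 \right)} \right)}\right) = \left(418829 - 259887\right) \left(19 i \sqrt{263} + \left(\frac{-26 + 3}{4 + 0}\right)^{2}\right) = 158942 \left(19 i \sqrt{263} + \left(\frac{1}{4} \left(-23\right)\right)^{2}\right) = 158942 \left(19 i \sqrt{263} + \left(- \frac{23}{4}\right)^{2}\right) = 158942 \left(19 i \sqrt{263} + \frac{529}{16}\right) = 158942 \left(\frac{529}{16} + 19 i \sqrt{263}\right) = \frac{42040159}{8} + 3019898 i \sqrt{263}$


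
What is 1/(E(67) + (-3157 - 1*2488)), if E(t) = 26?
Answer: -1/5619 ≈ -0.00017797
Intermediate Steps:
1/(E(67) + (-3157 - 1*2488)) = 1/(26 + (-3157 - 1*2488)) = 1/(26 + (-3157 - 2488)) = 1/(26 - 5645) = 1/(-5619) = -1/5619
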